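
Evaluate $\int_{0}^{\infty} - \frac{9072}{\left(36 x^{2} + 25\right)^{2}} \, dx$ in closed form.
$- \frac{378 \pi}{125}$

Begin with the known result
$$J(a) = \int_{0}^{\infty} - \frac{7}{a^{2} + x^{2}} \, dx = - \frac{7 \pi}{2 a}.$$

Differentiating under the integral sign with respect to $a$,
$$\frac{dJ}{da} = \int_{0}^{\infty} \frac{14 a}{\left(a^{2} + x^{2}\right)^{2}} \, dx = \frac{7 \pi}{2 a^{2}},$$
so $\int_{0}^{\infty} - \frac{7}{\left(a^{2} + x^{2}\right)^{2}} \, dx = - \frac{7 \pi}{4 a^{3}}$.

Setting $a = \frac{5}{6}$:
$$I = - \frac{378 \pi}{125}.$$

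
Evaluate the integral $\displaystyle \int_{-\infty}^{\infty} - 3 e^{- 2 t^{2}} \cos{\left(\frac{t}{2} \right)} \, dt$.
$- \frac{3 \sqrt{2} \sqrt{\pi}}{2 e^{\frac{1}{32}}}$

Let $b$ denote the cosine frequency and define $I(b) = \int_{-\infty}^{\infty} - 3 e^{- 2 t^{2}} \cos{\left(b t \right)} \, dt$.

Differentiating under the integral sign,
$$I'(b) = \int_{-\infty}^{\infty} 3 t e^{- 2 t^{2}} \sin{\left(b t \right)} \, dt.$$

Integrate $\int_{-\infty}^{\infty} t \sin(b t)\, e^{- 2 t^{2}}\, dt$ by parts with $u = \sin(b t)$ and $dv = t\, e^{- 2 t^{2}}\, dt$, giving $v = - \frac{e^{- 2 t^{2}}}{4}$. The boundary term vanishes and
$$\int_{-\infty}^{\infty} t \sin(b t)\, e^{- 2 t^{2}}\, dt = \frac{b}{4} \int_{-\infty}^{\infty} \cos(b t)\, e^{- 2 t^{2}}\, dt,$$
so $I'(b) = - \frac{b}{4}\, I(b)$.

This is a separable first-order ODE; solving with the initial condition $I(0) = \int_{-\infty}^{\infty} - 3 e^{- 2 t^{2}}\,dt = - \frac{3 \sqrt{2} \sqrt{\pi}}{2}$ gives
$$I(b) = - \frac{3 \sqrt{2} \sqrt{\pi} e^{- \frac{b^{2}}{8}}}{2}.$$

Setting $b = \frac{1}{2}$:
$$I = - \frac{3 \sqrt{2} \sqrt{\pi}}{2 e^{\frac{1}{32}}}.$$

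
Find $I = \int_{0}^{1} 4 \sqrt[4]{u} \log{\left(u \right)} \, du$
$- \frac{64}{25}$

Begin with the known integral
$$J(a) = \int_{0}^{1} 4 u^{a} \, du = \frac{4}{a + 1}.$$

Differentiating under the integral sign brings down a factor of $\ln u$:
$$\frac{dJ}{da} = \int_{0}^{1} 4 u^{a} \log{\left(u \right)} \, du = - \frac{4}{\left(a + 1\right)^{2}}.$$

The integral on the left is $I$, so $I = - \frac{4}{\left(a + 1\right)^{2}}$.

Setting $a = \frac{1}{4}$:
$$I = - \frac{64}{25}.$$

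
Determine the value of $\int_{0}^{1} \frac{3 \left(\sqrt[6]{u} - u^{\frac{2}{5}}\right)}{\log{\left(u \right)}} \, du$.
$\log{\left(\frac{125}{216} \right)}$

Replace the exponent $\frac{1}{6}$ by a parameter $a$: let $I(a) = \int_{0}^{1} \frac{3 \left(- u^{\frac{2}{5}} + u^{a}\right)}{\log{\left(u \right)}} \, du$.

Since $\dfrac{\partial}{\partial a}\,u^{a} = u^{a} \ln u$, the $\ln u$ in the denominator cancels and
$$\frac{dI}{da} = \int_{0}^{1} 3 u^{a} \, du = 3 \left[\frac{u^{a+1}}{a+1}\right]_0^1 = \frac{3}{a + 1}.$$

Integrating with respect to $a$ gives $I(a) = \log{\left(\frac{125 \left(a + 1\right)^{3}}{343} \right)} + C$.

At $a = \frac{2}{5}$ the integrand is identically $0$, so $I(\frac{2}{5}) = 0$. The closed form gives $0$, hence $C = 0$.

Setting $a = \frac{1}{6}$:
$$I = \log{\left(\frac{125}{216} \right)}.$$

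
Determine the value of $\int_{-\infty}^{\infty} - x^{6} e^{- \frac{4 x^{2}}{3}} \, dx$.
$- \frac{405 \sqrt{3} \sqrt{\pi}}{1024}$

Start from the elementary integral
$$J(a) = \int_{-\infty}^{\infty} - e^{- a x^{2}} \, dx = - \frac{\sqrt{\pi}}{\sqrt{a}}.$$

Differentiating under the integral sign brings down a factor of $(-x^2)$:
$$\frac{dJ}{da} = \int_{-\infty}^{\infty} x^{2} e^{- a x^{2}} \, dx = \frac{\sqrt{\pi}}{2 a^{\frac{3}{2}}}.$$

Repeating $3$ times in total — each differentiation brings down another $(-x^2)$ — gives
$$\frac{d^{3}J}{da^{3}} = \int_{-\infty}^{\infty} x^{6} e^{- a x^{2}} \, dx = \frac{15 \sqrt{\pi}}{8 a^{\frac{7}{2}}},$$
and the integrand here is $(-1)^{3}$ times the target integrand, so $I = (-1)^{3}\,\frac{d^{3}J}{da^{3}} = - \frac{15 \sqrt{\pi}}{8 a^{\frac{7}{2}}}$.

Setting $a = \frac{4}{3}$:
$$I = - \frac{405 \sqrt{3} \sqrt{\pi}}{1024}.$$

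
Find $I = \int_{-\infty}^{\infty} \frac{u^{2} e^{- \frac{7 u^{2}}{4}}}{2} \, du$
$\frac{2 \sqrt{7} \sqrt{\pi}}{49}$

Begin with the known integral
$$J(a) = \int_{-\infty}^{\infty} \frac{e^{- a u^{2}}}{2} \, du = \frac{\sqrt{\pi}}{2 \sqrt{a}}.$$

Differentiating under the integral sign brings down a factor of $(-u^2)$:
$$\frac{dJ}{da} = \int_{-\infty}^{\infty} - \frac{u^{2} e^{- a u^{2}}}{2} \, du = - \frac{\sqrt{\pi}}{4 a^{\frac{3}{2}}}.$$

The integral on the left is $-I$, so $I = \frac{\sqrt{\pi}}{4 a^{\frac{3}{2}}}$.

Setting $a = \frac{7}{4}$:
$$I = \frac{2 \sqrt{7} \sqrt{\pi}}{49}.$$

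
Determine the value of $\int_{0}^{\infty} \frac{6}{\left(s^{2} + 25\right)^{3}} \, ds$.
$\frac{9 \pi}{25000}$

Recall the elementary integral
$$J(a) = \int_{0}^{\infty} \frac{6}{a^{2} + s^{2}} \, ds = \frac{3 \pi}{a}.$$

Differentiating under the integral sign with respect to $a$,
$$\frac{dJ}{da} = \int_{0}^{\infty} - \frac{12 a}{\left(a^{2} + s^{2}\right)^{2}} \, ds = - \frac{3 \pi}{a^{2}},$$
so $\int_{0}^{\infty} \frac{6}{\left(a^{2} + s^{2}\right)^{2}} \, ds = \frac{3 \pi}{2 a^{3}}$.

Repeating — each differentiation of $1/(s^2+a^2)^j$ produces $-2ja/(s^2+a^2)^{j+1}$ — and dividing through by $-2ja$ at each step yields, after $2$ differentiations in total,
$$\int_{0}^{\infty} \frac{6}{\left(a^{2} + s^{2}\right)^{3}} \, ds = \frac{9 \pi}{8 a^{5}}.$$

Setting $a = 5$:
$$I = \frac{9 \pi}{25000}.$$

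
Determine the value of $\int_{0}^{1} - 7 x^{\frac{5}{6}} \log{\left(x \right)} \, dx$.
$\frac{252}{121}$

Consider the simpler parametrised integral
$$J(a) = \int_{0}^{1} - 7 x^{a} \, dx = - \frac{7}{a + 1}.$$

Differentiating under the integral sign brings down a factor of $\ln x$:
$$\frac{dJ}{da} = \int_{0}^{1} - 7 x^{a} \log{\left(x \right)} \, dx = \frac{7}{\left(a + 1\right)^{2}}.$$

The integral on the left is $I$, so $I = \frac{7}{\left(a + 1\right)^{2}}$.

Setting $a = \frac{5}{6}$:
$$I = \frac{252}{121}.$$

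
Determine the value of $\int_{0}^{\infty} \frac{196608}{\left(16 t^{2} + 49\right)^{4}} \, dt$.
$\frac{7680 \pi}{823543}$

Start from the standard arctangent integral
$$J(a) = \int_{0}^{\infty} \frac{3}{a^{2} + t^{2}} \, dt = \frac{3 \pi}{2 a}.$$

Differentiating under the integral sign with respect to $a$,
$$\frac{dJ}{da} = \int_{0}^{\infty} - \frac{6 a}{\left(a^{2} + t^{2}\right)^{2}} \, dt = - \frac{3 \pi}{2 a^{2}},$$
so $\int_{0}^{\infty} \frac{3}{\left(a^{2} + t^{2}\right)^{2}} \, dt = \frac{3 \pi}{4 a^{3}}$.

Repeating — each differentiation of $1/(t^2+a^2)^j$ produces $-2ja/(t^2+a^2)^{j+1}$ — and dividing through by $-2ja$ at each step yields, after $3$ differentiations in total,
$$\int_{0}^{\infty} \frac{3}{\left(a^{2} + t^{2}\right)^{4}} \, dt = \frac{15 \pi}{32 a^{7}}.$$

Setting $a = \frac{7}{4}$:
$$I = \frac{7680 \pi}{823543}.$$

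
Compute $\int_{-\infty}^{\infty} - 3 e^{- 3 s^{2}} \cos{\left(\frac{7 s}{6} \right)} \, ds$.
$- \frac{\sqrt{3} \sqrt{\pi}}{e^{\frac{49}{432}}}$

Define $I(b) = \int_{-\infty}^{\infty} - 3 e^{- 3 s^{2}} \cos{\left(b s \right)} \, ds$.

Differentiating under the integral sign,
$$I'(b) = \int_{-\infty}^{\infty} 3 s e^{- 3 s^{2}} \sin{\left(b s \right)} \, ds.$$

Integrate $\int_{-\infty}^{\infty} s \sin(b s)\, e^{- 3 s^{2}}\, ds$ by parts with $u = \sin(b s)$ and $dv = s\, e^{- 3 s^{2}}\, ds$, giving $v = - \frac{e^{- 3 s^{2}}}{6}$. The boundary term vanishes and
$$\int_{-\infty}^{\infty} s \sin(b s)\, e^{- 3 s^{2}}\, ds = \frac{b}{6} \int_{-\infty}^{\infty} \cos(b s)\, e^{- 3 s^{2}}\, ds,$$
so $I'(b) = - \frac{b}{6}\, I(b)$.

This is a separable first-order ODE; solving with the initial condition $I(0) = \int_{-\infty}^{\infty} - 3 e^{- 3 s^{2}}\,ds = - \sqrt{3} \sqrt{\pi}$ gives
$$I(b) = - \sqrt{3} \sqrt{\pi} e^{- \frac{b^{2}}{12}}.$$

Setting $b = \frac{7}{6}$:
$$I = - \frac{\sqrt{3} \sqrt{\pi}}{e^{\frac{49}{432}}}.$$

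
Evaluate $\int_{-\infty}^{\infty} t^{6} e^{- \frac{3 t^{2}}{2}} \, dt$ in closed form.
$\frac{5 \sqrt{6} \sqrt{\pi}}{27}$

Consider the simpler parametrised integral
$$J(a) = \int_{-\infty}^{\infty} e^{- a t^{2}} \, dt = \frac{\sqrt{\pi}}{\sqrt{a}}.$$

Differentiating under the integral sign brings down a factor of $(-t^2)$:
$$\frac{dJ}{da} = \int_{-\infty}^{\infty} - t^{2} e^{- a t^{2}} \, dt = - \frac{\sqrt{\pi}}{2 a^{\frac{3}{2}}}.$$

Repeating $3$ times in total — each differentiation brings down another $(-t^2)$ — gives
$$\frac{d^{3}J}{da^{3}} = \int_{-\infty}^{\infty} - t^{6} e^{- a t^{2}} \, dt = - \frac{15 \sqrt{\pi}}{8 a^{\frac{7}{2}}},$$
and the integrand here is $(-1)^{3}$ times the target integrand, so $I = (-1)^{3}\,\frac{d^{3}J}{da^{3}} = \frac{15 \sqrt{\pi}}{8 a^{\frac{7}{2}}}$.

Setting $a = \frac{3}{2}$:
$$I = \frac{5 \sqrt{6} \sqrt{\pi}}{27}.$$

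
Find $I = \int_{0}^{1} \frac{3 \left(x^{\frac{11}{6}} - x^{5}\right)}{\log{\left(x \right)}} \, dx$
$- \log{\left(\frac{46656}{4913} \right)}$

Consider the one-parameter family: let $I(a) = \int_{0}^{1} \frac{3 \left(x^{\frac{11}{6}} - x^{a}\right)}{\log{\left(x \right)}} \, dx$.

Since $\dfrac{\partial}{\partial a}\,x^{a} = x^{a} \ln x$, the $\ln x$ in the denominator cancels and
$$\frac{dI}{da} = \int_{0}^{1} -3 x^{a} \, dx = -3 \left[\frac{x^{a+1}}{a+1}\right]_0^1 = - \frac{3}{a + 1}.$$

Integrating with respect to $a$ gives $I(a) = - \log{\left(\frac{216 \left(a + 1\right)^{3}}{4913} \right)} + C$.

At $a = \frac{11}{6}$ the integrand is identically $0$, so $I(\frac{11}{6}) = 0$. The closed form gives $0$, hence $C = 0$.

Setting $a = 5$:
$$I = - \log{\left(\frac{46656}{4913} \right)}.$$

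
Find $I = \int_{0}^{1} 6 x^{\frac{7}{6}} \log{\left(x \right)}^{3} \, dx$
$- \frac{46656}{28561}$

Begin with the known integral
$$J(a) = \int_{0}^{1} 6 x^{a} \, dx = \frac{6}{a + 1}.$$

Differentiating under the integral sign brings down a factor of $\ln x$:
$$\frac{dJ}{da} = \int_{0}^{1} 6 x^{a} \log{\left(x \right)} \, dx = - \frac{6}{\left(a + 1\right)^{2}}.$$

Repeating $3$ times in total — each differentiation brings down another $\ln x$ — gives
$$\frac{d^{3}J}{da^{3}} = \int_{0}^{1} 6 x^{a} \log{\left(x \right)}^{3} \, dx = - \frac{36}{\left(a + 1\right)^{4}},$$
and the integrand here is exactly the target integrand, so $I = - \frac{36}{\left(a + 1\right)^{4}}$.

Setting $a = \frac{7}{6}$:
$$I = - \frac{46656}{28561}.$$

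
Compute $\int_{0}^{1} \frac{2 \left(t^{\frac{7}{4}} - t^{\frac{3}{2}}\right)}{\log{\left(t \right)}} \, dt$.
$\log{\left(\frac{121}{100} \right)}$

Consider the one-parameter family: let $I(a) = \int_{0}^{1} \frac{2 \left(- t^{\frac{3}{2}} + t^{a}\right)}{\log{\left(t \right)}} \, dt$.

Since $\dfrac{\partial}{\partial a}\,t^{a} = t^{a} \ln t$, the $\ln t$ in the denominator cancels and
$$\frac{dI}{da} = \int_{0}^{1} 2 t^{a} \, dt = 2 \left[\frac{t^{a+1}}{a+1}\right]_0^1 = \frac{2}{a + 1}.$$

Integrating with respect to $a$ gives $I(a) = \log{\left(\frac{4 \left(a + 1\right)^{2}}{25} \right)} + C$.

At $a = \frac{3}{2}$ the integrand is identically $0$, so $I(\frac{3}{2}) = 0$. The closed form gives $0$, hence $C = 0$.

Setting $a = \frac{7}{4}$:
$$I = \log{\left(\frac{121}{100} \right)}.$$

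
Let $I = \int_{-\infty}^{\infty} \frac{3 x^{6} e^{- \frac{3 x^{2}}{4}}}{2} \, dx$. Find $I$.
$\frac{40 \sqrt{3} \sqrt{\pi}}{9}$

Begin with the known integral
$$J(a) = \int_{-\infty}^{\infty} \frac{3 e^{- a x^{2}}}{2} \, dx = \frac{3 \sqrt{\pi}}{2 \sqrt{a}}.$$

Differentiating under the integral sign brings down a factor of $(-x^2)$:
$$\frac{dJ}{da} = \int_{-\infty}^{\infty} - \frac{3 x^{2} e^{- a x^{2}}}{2} \, dx = - \frac{3 \sqrt{\pi}}{4 a^{\frac{3}{2}}}.$$

Repeating $3$ times in total — each differentiation brings down another $(-x^2)$ — gives
$$\frac{d^{3}J}{da^{3}} = \int_{-\infty}^{\infty} - \frac{3 x^{6} e^{- a x^{2}}}{2} \, dx = - \frac{45 \sqrt{\pi}}{16 a^{\frac{7}{2}}},$$
and the integrand here is $(-1)^{3}$ times the target integrand, so $I = (-1)^{3}\,\frac{d^{3}J}{da^{3}} = \frac{45 \sqrt{\pi}}{16 a^{\frac{7}{2}}}$.

Setting $a = \frac{3}{4}$:
$$I = \frac{40 \sqrt{3} \sqrt{\pi}}{9}.$$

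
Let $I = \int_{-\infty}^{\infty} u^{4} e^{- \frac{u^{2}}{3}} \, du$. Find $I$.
$\frac{27 \sqrt{3} \sqrt{\pi}}{4}$

Begin with the known integral
$$J(a) = \int_{-\infty}^{\infty} e^{- a u^{2}} \, du = \frac{\sqrt{\pi}}{\sqrt{a}}.$$

Differentiating under the integral sign brings down a factor of $(-u^2)$:
$$\frac{dJ}{da} = \int_{-\infty}^{\infty} - u^{2} e^{- a u^{2}} \, du = - \frac{\sqrt{\pi}}{2 a^{\frac{3}{2}}}.$$

Repeating twice in total — each differentiation brings down another $(-u^2)$ — gives
$$\frac{d^{2}J}{da^{2}} = \int_{-\infty}^{\infty} u^{4} e^{- a u^{2}} \, du = \frac{3 \sqrt{\pi}}{4 a^{\frac{5}{2}}},$$
and the integrand here is exactly the target integrand, so $I = \frac{3 \sqrt{\pi}}{4 a^{\frac{5}{2}}}$.

Setting $a = \frac{1}{3}$:
$$I = \frac{27 \sqrt{3} \sqrt{\pi}}{4}.$$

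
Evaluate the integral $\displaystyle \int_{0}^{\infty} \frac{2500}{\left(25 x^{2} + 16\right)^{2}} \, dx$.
$\frac{125 \pi}{64}$

Recall the elementary integral
$$J(a) = \int_{0}^{\infty} \frac{4}{a^{2} + x^{2}} \, dx = \frac{2 \pi}{a}.$$

Differentiating under the integral sign with respect to $a$,
$$\frac{dJ}{da} = \int_{0}^{\infty} - \frac{8 a}{\left(a^{2} + x^{2}\right)^{2}} \, dx = - \frac{2 \pi}{a^{2}},$$
so $\int_{0}^{\infty} \frac{4}{\left(a^{2} + x^{2}\right)^{2}} \, dx = \frac{\pi}{a^{3}}$.

Setting $a = \frac{4}{5}$:
$$I = \frac{125 \pi}{64}.$$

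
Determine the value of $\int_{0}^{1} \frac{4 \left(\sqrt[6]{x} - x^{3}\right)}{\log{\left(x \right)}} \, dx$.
$- \log{\left(\frac{331776}{2401} \right)}$

Replace the exponent $3$ by a parameter $a$: let $I(a) = \int_{0}^{1} \frac{4 \left(\sqrt[6]{x} - x^{a}\right)}{\log{\left(x \right)}} \, dx$.

Since $\dfrac{\partial}{\partial a}\,x^{a} = x^{a} \ln x$, the $\ln x$ in the denominator cancels and
$$\frac{dI}{da} = \int_{0}^{1} -4 x^{a} \, dx = -4 \left[\frac{x^{a+1}}{a+1}\right]_0^1 = - \frac{4}{a + 1}.$$

Integrating with respect to $a$ gives $I(a) = - \log{\left(\frac{1296 \left(a + 1\right)^{4}}{2401} \right)} + C$.

At $a = \frac{1}{6}$ the integrand is identically $0$, so $I(\frac{1}{6}) = 0$. The closed form gives $0$, hence $C = 0$.

Setting $a = 3$:
$$I = - \log{\left(\frac{331776}{2401} \right)}.$$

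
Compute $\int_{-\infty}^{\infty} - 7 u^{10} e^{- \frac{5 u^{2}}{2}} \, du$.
$- \frac{1323 \sqrt{10} \sqrt{\pi}}{3125}$

Begin with the known integral
$$J(a) = \int_{-\infty}^{\infty} - 7 e^{- a u^{2}} \, du = - \frac{7 \sqrt{\pi}}{\sqrt{a}}.$$

Differentiating under the integral sign brings down a factor of $(-u^2)$:
$$\frac{dJ}{da} = \int_{-\infty}^{\infty} 7 u^{2} e^{- a u^{2}} \, du = \frac{7 \sqrt{\pi}}{2 a^{\frac{3}{2}}}.$$

Repeating $5$ times in total — each differentiation brings down another $(-u^2)$ — gives
$$\frac{d^{5}J}{da^{5}} = \int_{-\infty}^{\infty} 7 u^{10} e^{- a u^{2}} \, du = \frac{6615 \sqrt{\pi}}{32 a^{\frac{11}{2}}},$$
and the integrand here is $(-1)^{5}$ times the target integrand, so $I = (-1)^{5}\,\frac{d^{5}J}{da^{5}} = - \frac{6615 \sqrt{\pi}}{32 a^{\frac{11}{2}}}$.

Setting $a = \frac{5}{2}$:
$$I = - \frac{1323 \sqrt{10} \sqrt{\pi}}{3125}.$$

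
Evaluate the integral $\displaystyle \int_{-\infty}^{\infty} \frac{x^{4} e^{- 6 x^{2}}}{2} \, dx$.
$\frac{\sqrt{6} \sqrt{\pi}}{576}$

Begin with the known integral
$$J(a) = \int_{-\infty}^{\infty} \frac{e^{- a x^{2}}}{2} \, dx = \frac{\sqrt{\pi}}{2 \sqrt{a}}.$$

Differentiating under the integral sign brings down a factor of $(-x^2)$:
$$\frac{dJ}{da} = \int_{-\infty}^{\infty} - \frac{x^{2} e^{- a x^{2}}}{2} \, dx = - \frac{\sqrt{\pi}}{4 a^{\frac{3}{2}}}.$$

Repeating twice in total — each differentiation brings down another $(-x^2)$ — gives
$$\frac{d^{2}J}{da^{2}} = \int_{-\infty}^{\infty} \frac{x^{4} e^{- a x^{2}}}{2} \, dx = \frac{3 \sqrt{\pi}}{8 a^{\frac{5}{2}}},$$
and the integrand here is exactly the target integrand, so $I = \frac{3 \sqrt{\pi}}{8 a^{\frac{5}{2}}}$.

Setting $a = 6$:
$$I = \frac{\sqrt{6} \sqrt{\pi}}{576}.$$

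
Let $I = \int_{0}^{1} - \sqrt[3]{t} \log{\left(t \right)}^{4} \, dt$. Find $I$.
$- \frac{729}{128}$

Begin with the known integral
$$J(a) = \int_{0}^{1} - t^{a} \, dt = - \frac{1}{a + 1}.$$

Differentiating under the integral sign brings down a factor of $\ln t$:
$$\frac{dJ}{da} = \int_{0}^{1} - t^{a} \log{\left(t \right)} \, dt = \frac{1}{\left(a + 1\right)^{2}}.$$

Repeating $4$ times in total — each differentiation brings down another $\ln t$ — gives
$$\frac{d^{4}J}{da^{4}} = \int_{0}^{1} - t^{a} \log{\left(t \right)}^{4} \, dt = - \frac{24}{\left(a + 1\right)^{5}},$$
and the integrand here is exactly the target integrand, so $I = - \frac{24}{\left(a + 1\right)^{5}}$.

Setting $a = \frac{1}{3}$:
$$I = - \frac{729}{128}.$$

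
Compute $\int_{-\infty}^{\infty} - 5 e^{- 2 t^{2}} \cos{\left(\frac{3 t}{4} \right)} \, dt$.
$- \frac{5 \sqrt{2} \sqrt{\pi}}{2 e^{\frac{9}{128}}}$

Define $I(b) = \int_{-\infty}^{\infty} - 5 e^{- 2 t^{2}} \cos{\left(b t \right)} \, dt$.

Differentiating under the integral sign,
$$I'(b) = \int_{-\infty}^{\infty} 5 t e^{- 2 t^{2}} \sin{\left(b t \right)} \, dt.$$

Integrate $\int_{-\infty}^{\infty} t \sin(b t)\, e^{- 2 t^{2}}\, dt$ by parts with $u = \sin(b t)$ and $dv = t\, e^{- 2 t^{2}}\, dt$, giving $v = - \frac{e^{- 2 t^{2}}}{4}$. The boundary term vanishes and
$$\int_{-\infty}^{\infty} t \sin(b t)\, e^{- 2 t^{2}}\, dt = \frac{b}{4} \int_{-\infty}^{\infty} \cos(b t)\, e^{- 2 t^{2}}\, dt,$$
so $I'(b) = - \frac{b}{4}\, I(b)$.

This is a separable first-order ODE; solving with the initial condition $I(0) = \int_{-\infty}^{\infty} - 5 e^{- 2 t^{2}}\,dt = - \frac{5 \sqrt{2} \sqrt{\pi}}{2}$ gives
$$I(b) = - \frac{5 \sqrt{2} \sqrt{\pi} e^{- \frac{b^{2}}{8}}}{2}.$$

Setting $b = \frac{3}{4}$:
$$I = - \frac{5 \sqrt{2} \sqrt{\pi}}{2 e^{\frac{9}{128}}}.$$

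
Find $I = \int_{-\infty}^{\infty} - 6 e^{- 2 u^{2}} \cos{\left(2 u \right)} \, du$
$- \frac{3 \sqrt{2} \sqrt{\pi}}{e^{\frac{1}{2}}}$

Let $b$ denote the cosine frequency and define $I(b) = \int_{-\infty}^{\infty} - 6 e^{- 2 u^{2}} \cos{\left(b u \right)} \, du$.

Differentiating under the integral sign,
$$I'(b) = \int_{-\infty}^{\infty} 6 u e^{- 2 u^{2}} \sin{\left(b u \right)} \, du.$$

Integrate $\int_{-\infty}^{\infty} u \sin(b u)\, e^{- 2 u^{2}}\, du$ by parts with $w = \sin(b u)$ and $dv = u\, e^{- 2 u^{2}}\, du$, giving $v = - \frac{e^{- 2 u^{2}}}{4}$. The boundary term vanishes and
$$\int_{-\infty}^{\infty} u \sin(b u)\, e^{- 2 u^{2}}\, du = \frac{b}{4} \int_{-\infty}^{\infty} \cos(b u)\, e^{- 2 u^{2}}\, du,$$
so $I'(b) = - \frac{b}{4}\, I(b)$.

This is a separable first-order ODE; solving with the initial condition $I(0) = \int_{-\infty}^{\infty} - 6 e^{- 2 u^{2}}\,du = - 3 \sqrt{2} \sqrt{\pi}$ gives
$$I(b) = - 3 \sqrt{2} \sqrt{\pi} e^{- \frac{b^{2}}{8}}.$$

Setting $b = 2$:
$$I = - \frac{3 \sqrt{2} \sqrt{\pi}}{e^{\frac{1}{2}}}.$$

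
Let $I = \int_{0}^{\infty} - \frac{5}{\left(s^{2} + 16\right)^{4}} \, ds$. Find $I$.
$- \frac{25 \pi}{524288}$

Recall the elementary integral
$$J(a) = \int_{0}^{\infty} - \frac{5}{a^{2} + s^{2}} \, ds = - \frac{5 \pi}{2 a}.$$

Differentiating under the integral sign with respect to $a$,
$$\frac{dJ}{da} = \int_{0}^{\infty} \frac{10 a}{\left(a^{2} + s^{2}\right)^{2}} \, ds = \frac{5 \pi}{2 a^{2}},$$
so $\int_{0}^{\infty} - \frac{5}{\left(a^{2} + s^{2}\right)^{2}} \, ds = - \frac{5 \pi}{4 a^{3}}$.

Repeating — each differentiation of $1/(s^2+a^2)^j$ produces $-2ja/(s^2+a^2)^{j+1}$ — and dividing through by $-2ja$ at each step yields, after $3$ differentiations in total,
$$\int_{0}^{\infty} - \frac{5}{\left(a^{2} + s^{2}\right)^{4}} \, ds = - \frac{25 \pi}{32 a^{7}}.$$

Setting $a = 4$:
$$I = - \frac{25 \pi}{524288}.$$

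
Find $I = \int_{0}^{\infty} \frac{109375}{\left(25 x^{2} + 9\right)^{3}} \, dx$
$\frac{21875 \pi}{1296}$

Begin with the known result
$$J(a) = \int_{0}^{\infty} \frac{7}{a^{2} + x^{2}} \, dx = \frac{7 \pi}{2 a}.$$

Differentiating under the integral sign with respect to $a$,
$$\frac{dJ}{da} = \int_{0}^{\infty} - \frac{14 a}{\left(a^{2} + x^{2}\right)^{2}} \, dx = - \frac{7 \pi}{2 a^{2}},$$
so $\int_{0}^{\infty} \frac{7}{\left(a^{2} + x^{2}\right)^{2}} \, dx = \frac{7 \pi}{4 a^{3}}$.

Repeating — each differentiation of $1/(x^2+a^2)^j$ produces $-2ja/(x^2+a^2)^{j+1}$ — and dividing through by $-2ja$ at each step yields, after $2$ differentiations in total,
$$\int_{0}^{\infty} \frac{7}{\left(a^{2} + x^{2}\right)^{3}} \, dx = \frac{21 \pi}{16 a^{5}}.$$

Setting $a = \frac{3}{5}$:
$$I = \frac{21875 \pi}{1296}.$$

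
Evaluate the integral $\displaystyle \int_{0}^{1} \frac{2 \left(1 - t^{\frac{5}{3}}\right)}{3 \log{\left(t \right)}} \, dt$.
$- 2 \log{\left(2 \right)} + \frac{2 \log{\left(3 \right)}}{3}$

Introduce a parameter $a$ in the exponent: let $I(a) = \int_{0}^{1} \frac{2 \left(1 - t^{a}\right)}{3 \log{\left(t \right)}} \, dt$.

Since $\dfrac{\partial}{\partial a}\,t^{a} = t^{a} \ln t$, the $\ln t$ in the denominator cancels and
$$\frac{dI}{da} = \int_{0}^{1} - \frac{2}{3} t^{a} \, dt = - \frac{2}{3} \left[\frac{t^{a+1}}{a+1}\right]_0^1 = - \frac{2}{3 a + 3}.$$

Integrating with respect to $a$ gives $I(a) = - \frac{2 \log{\left(a + 1 \right)}}{3} + C$.

At $a = 0$ the integrand is identically $0$, so $I(0) = 0$. The closed form gives $0$, hence $C = 0$.

Setting $a = \frac{5}{3}$:
$$I = - 2 \log{\left(2 \right)} + \frac{2 \log{\left(3 \right)}}{3}.$$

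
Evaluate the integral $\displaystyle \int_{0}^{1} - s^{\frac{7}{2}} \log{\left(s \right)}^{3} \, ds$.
$\frac{32}{2187}$

Begin with the known integral
$$J(a) = \int_{0}^{1} - s^{a} \, ds = - \frac{1}{a + 1}.$$

Differentiating under the integral sign brings down a factor of $\ln s$:
$$\frac{dJ}{da} = \int_{0}^{1} - s^{a} \log{\left(s \right)} \, ds = \frac{1}{\left(a + 1\right)^{2}}.$$

Repeating $3$ times in total — each differentiation brings down another $\ln s$ — gives
$$\frac{d^{3}J}{da^{3}} = \int_{0}^{1} - s^{a} \log{\left(s \right)}^{3} \, ds = \frac{6}{\left(a + 1\right)^{4}},$$
and the integrand here is exactly the target integrand, so $I = \frac{6}{\left(a + 1\right)^{4}}$.

Setting $a = \frac{7}{2}$:
$$I = \frac{32}{2187}.$$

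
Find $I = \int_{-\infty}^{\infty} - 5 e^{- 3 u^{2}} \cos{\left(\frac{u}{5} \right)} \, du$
$- \frac{5 \sqrt{3} \sqrt{\pi}}{3 e^{\frac{1}{300}}}$

Let $b$ denote the cosine frequency and define $I(b) = \int_{-\infty}^{\infty} - 5 e^{- 3 u^{2}} \cos{\left(b u \right)} \, du$.

Differentiating under the integral sign,
$$I'(b) = \int_{-\infty}^{\infty} 5 u e^{- 3 u^{2}} \sin{\left(b u \right)} \, du.$$

Integrate $\int_{-\infty}^{\infty} u \sin(b u)\, e^{- 3 u^{2}}\, du$ by parts with $w = \sin(b u)$ and $dv = u\, e^{- 3 u^{2}}\, du$, giving $v = - \frac{e^{- 3 u^{2}}}{6}$. The boundary term vanishes and
$$\int_{-\infty}^{\infty} u \sin(b u)\, e^{- 3 u^{2}}\, du = \frac{b}{6} \int_{-\infty}^{\infty} \cos(b u)\, e^{- 3 u^{2}}\, du,$$
so $I'(b) = - \frac{b}{6}\, I(b)$.

This is a separable first-order ODE; solving with the initial condition $I(0) = \int_{-\infty}^{\infty} - 5 e^{- 3 u^{2}}\,du = - \frac{5 \sqrt{3} \sqrt{\pi}}{3}$ gives
$$I(b) = - \frac{5 \sqrt{3} \sqrt{\pi} e^{- \frac{b^{2}}{12}}}{3}.$$

Setting $b = \frac{1}{5}$:
$$I = - \frac{5 \sqrt{3} \sqrt{\pi}}{3 e^{\frac{1}{300}}}.$$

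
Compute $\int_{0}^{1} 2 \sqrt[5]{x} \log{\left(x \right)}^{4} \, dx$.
$\frac{3125}{162}$

Start from the elementary integral
$$J(a) = \int_{0}^{1} 2 x^{a} \, dx = \frac{2}{a + 1}.$$

Differentiating under the integral sign brings down a factor of $\ln x$:
$$\frac{dJ}{da} = \int_{0}^{1} 2 x^{a} \log{\left(x \right)} \, dx = - \frac{2}{\left(a + 1\right)^{2}}.$$

Repeating $4$ times in total — each differentiation brings down another $\ln x$ — gives
$$\frac{d^{4}J}{da^{4}} = \int_{0}^{1} 2 x^{a} \log{\left(x \right)}^{4} \, dx = \frac{48}{\left(a + 1\right)^{5}},$$
and the integrand here is exactly the target integrand, so $I = \frac{48}{\left(a + 1\right)^{5}}$.

Setting $a = \frac{1}{5}$:
$$I = \frac{3125}{162}.$$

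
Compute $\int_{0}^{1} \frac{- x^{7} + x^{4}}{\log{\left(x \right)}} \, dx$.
$\log{\left(\frac{5}{8} \right)}$

Consider the one-parameter family: let $I(a) = \int_{0}^{1} \frac{- x^{7} + x^{a}}{\log{\left(x \right)}} \, dx$.

Since $\dfrac{\partial}{\partial a}\,x^{a} = x^{a} \ln x$, the $\ln x$ in the denominator cancels and
$$\frac{dI}{da} = \int_{0}^{1} x^{a} \, dx = \left[\frac{x^{a+1}}{a+1}\right]_0^1 = \frac{1}{a + 1}.$$

Integrating with respect to $a$ gives $I(a) = \log{\left(\frac{a}{8} + \frac{1}{8} \right)} + C$.

At $a = 7$ the integrand is identically $0$, so $I(7) = 0$. The closed form gives $0$, hence $C = 0$.

Setting $a = 4$:
$$I = \log{\left(\frac{5}{8} \right)}.$$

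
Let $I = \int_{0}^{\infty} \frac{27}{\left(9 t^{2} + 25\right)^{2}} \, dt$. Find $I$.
$\frac{9 \pi}{500}$

Start from the standard arctangent integral
$$J(a) = \int_{0}^{\infty} \frac{1}{3 \left(a^{2} + t^{2}\right)} \, dt = \frac{\pi}{6 a}.$$

Differentiating under the integral sign with respect to $a$,
$$\frac{dJ}{da} = \int_{0}^{\infty} - \frac{2 a}{3 \left(a^{2} + t^{2}\right)^{2}} \, dt = - \frac{\pi}{6 a^{2}},$$
so $\int_{0}^{\infty} \frac{1}{3 \left(a^{2} + t^{2}\right)^{2}} \, dt = \frac{\pi}{12 a^{3}}$.

Setting $a = \frac{5}{3}$:
$$I = \frac{9 \pi}{500}.$$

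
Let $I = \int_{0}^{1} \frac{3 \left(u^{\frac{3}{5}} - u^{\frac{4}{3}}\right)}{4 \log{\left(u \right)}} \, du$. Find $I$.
$- \frac{3 \log{\left(70 \right)}}{4} - \frac{\log{\left(3 \right)}}{4} + \log{\left(24 \right)}$

Introduce a parameter $a$ in the exponent: let $I(a) = \int_{0}^{1} \frac{3 \left(u^{\frac{3}{5}} - u^{a}\right)}{4 \log{\left(u \right)}} \, du$.

Since $\dfrac{\partial}{\partial a}\,u^{a} = u^{a} \ln u$, the $\ln u$ in the denominator cancels and
$$\frac{dI}{da} = \int_{0}^{1} - \frac{3}{4} u^{a} \, du = - \frac{3}{4} \left[\frac{u^{a+1}}{a+1}\right]_0^1 = - \frac{3}{4 a + 4}.$$

Integrating with respect to $a$ gives $I(a) = - \log{\left(\frac{10^{\frac{3}{4}} \left(a + 1\right)^{\frac{3}{4}}}{8} \right)} + C$.

At $a = \frac{3}{5}$ the integrand is identically $0$, so $I(\frac{3}{5}) = 0$. The closed form gives $0$, hence $C = 0$.

Setting $a = \frac{4}{3}$:
$$I = - \frac{3 \log{\left(70 \right)}}{4} - \frac{\log{\left(3 \right)}}{4} + \log{\left(24 \right)}.$$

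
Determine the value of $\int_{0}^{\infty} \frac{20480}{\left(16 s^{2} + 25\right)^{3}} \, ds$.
$\frac{192 \pi}{625}$

Start from the standard arctangent integral
$$J(a) = \int_{0}^{\infty} \frac{5}{a^{2} + s^{2}} \, ds = \frac{5 \pi}{2 a}.$$

Differentiating under the integral sign with respect to $a$,
$$\frac{dJ}{da} = \int_{0}^{\infty} - \frac{10 a}{\left(a^{2} + s^{2}\right)^{2}} \, ds = - \frac{5 \pi}{2 a^{2}},$$
so $\int_{0}^{\infty} \frac{5}{\left(a^{2} + s^{2}\right)^{2}} \, ds = \frac{5 \pi}{4 a^{3}}$.

Repeating — each differentiation of $1/(s^2+a^2)^j$ produces $-2ja/(s^2+a^2)^{j+1}$ — and dividing through by $-2ja$ at each step yields, after $2$ differentiations in total,
$$\int_{0}^{\infty} \frac{5}{\left(a^{2} + s^{2}\right)^{3}} \, ds = \frac{15 \pi}{16 a^{5}}.$$

Setting $a = \frac{5}{4}$:
$$I = \frac{192 \pi}{625}.$$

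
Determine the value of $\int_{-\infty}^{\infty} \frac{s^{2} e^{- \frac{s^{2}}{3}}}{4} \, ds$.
$\frac{3 \sqrt{3} \sqrt{\pi}}{8}$

Consider the simpler parametrised integral
$$J(a) = \int_{-\infty}^{\infty} \frac{e^{- a s^{2}}}{4} \, ds = \frac{\sqrt{\pi}}{4 \sqrt{a}}.$$

Differentiating under the integral sign brings down a factor of $(-s^2)$:
$$\frac{dJ}{da} = \int_{-\infty}^{\infty} - \frac{s^{2} e^{- a s^{2}}}{4} \, ds = - \frac{\sqrt{\pi}}{8 a^{\frac{3}{2}}}.$$

The integral on the left is $-I$, so $I = \frac{\sqrt{\pi}}{8 a^{\frac{3}{2}}}$.

Setting $a = \frac{1}{3}$:
$$I = \frac{3 \sqrt{3} \sqrt{\pi}}{8}.$$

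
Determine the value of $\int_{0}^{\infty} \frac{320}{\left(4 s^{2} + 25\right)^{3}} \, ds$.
$\frac{6 \pi}{625}$

Begin with the known result
$$J(a) = \int_{0}^{\infty} \frac{5}{a^{2} + s^{2}} \, ds = \frac{5 \pi}{2 a}.$$

Differentiating under the integral sign with respect to $a$,
$$\frac{dJ}{da} = \int_{0}^{\infty} - \frac{10 a}{\left(a^{2} + s^{2}\right)^{2}} \, ds = - \frac{5 \pi}{2 a^{2}},$$
so $\int_{0}^{\infty} \frac{5}{\left(a^{2} + s^{2}\right)^{2}} \, ds = \frac{5 \pi}{4 a^{3}}$.

Repeating — each differentiation of $1/(s^2+a^2)^j$ produces $-2ja/(s^2+a^2)^{j+1}$ — and dividing through by $-2ja$ at each step yields, after $2$ differentiations in total,
$$\int_{0}^{\infty} \frac{5}{\left(a^{2} + s^{2}\right)^{3}} \, ds = \frac{15 \pi}{16 a^{5}}.$$

Setting $a = \frac{5}{2}$:
$$I = \frac{6 \pi}{625}.$$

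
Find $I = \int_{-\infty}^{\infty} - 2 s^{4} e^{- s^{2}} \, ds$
$- \frac{3 \sqrt{\pi}}{2}$

Start from the elementary integral
$$J(a) = \int_{-\infty}^{\infty} - 2 e^{- a s^{2}} \, ds = - \frac{2 \sqrt{\pi}}{\sqrt{a}}.$$

Differentiating under the integral sign brings down a factor of $(-s^2)$:
$$\frac{dJ}{da} = \int_{-\infty}^{\infty} 2 s^{2} e^{- a s^{2}} \, ds = \frac{\sqrt{\pi}}{a^{\frac{3}{2}}}.$$

Repeating twice in total — each differentiation brings down another $(-s^2)$ — gives
$$\frac{d^{2}J}{da^{2}} = \int_{-\infty}^{\infty} - 2 s^{4} e^{- a s^{2}} \, ds = - \frac{3 \sqrt{\pi}}{2 a^{\frac{5}{2}}},$$
and the integrand here is exactly the target integrand, so $I = - \frac{3 \sqrt{\pi}}{2 a^{\frac{5}{2}}}$.

Setting $a = 1$:
$$I = - \frac{3 \sqrt{\pi}}{2}.$$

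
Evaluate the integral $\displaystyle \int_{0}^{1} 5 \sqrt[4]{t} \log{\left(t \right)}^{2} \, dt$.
$\frac{128}{25}$

Start from the elementary integral
$$J(a) = \int_{0}^{1} 5 t^{a} \, dt = \frac{5}{a + 1}.$$

Differentiating under the integral sign brings down a factor of $\ln t$:
$$\frac{dJ}{da} = \int_{0}^{1} 5 t^{a} \log{\left(t \right)} \, dt = - \frac{5}{\left(a + 1\right)^{2}}.$$

Repeating twice in total — each differentiation brings down another $\ln t$ — gives
$$\frac{d^{2}J}{da^{2}} = \int_{0}^{1} 5 t^{a} \log{\left(t \right)}^{2} \, dt = \frac{10}{\left(a + 1\right)^{3}},$$
and the integrand here is exactly the target integrand, so $I = \frac{10}{\left(a + 1\right)^{3}}$.

Setting $a = \frac{1}{4}$:
$$I = \frac{128}{25}.$$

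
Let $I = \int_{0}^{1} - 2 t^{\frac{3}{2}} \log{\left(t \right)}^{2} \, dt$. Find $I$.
$- \frac{32}{125}$

Begin with the known integral
$$J(a) = \int_{0}^{1} - 2 t^{a} \, dt = - \frac{2}{a + 1}.$$

Differentiating under the integral sign brings down a factor of $\ln t$:
$$\frac{dJ}{da} = \int_{0}^{1} - 2 t^{a} \log{\left(t \right)} \, dt = \frac{2}{\left(a + 1\right)^{2}}.$$

Repeating twice in total — each differentiation brings down another $\ln t$ — gives
$$\frac{d^{2}J}{da^{2}} = \int_{0}^{1} - 2 t^{a} \log{\left(t \right)}^{2} \, dt = - \frac{4}{\left(a + 1\right)^{3}},$$
and the integrand here is exactly the target integrand, so $I = - \frac{4}{\left(a + 1\right)^{3}}$.

Setting $a = \frac{3}{2}$:
$$I = - \frac{32}{125}.$$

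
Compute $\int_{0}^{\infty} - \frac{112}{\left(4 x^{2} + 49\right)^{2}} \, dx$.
$- \frac{2 \pi}{49}$

Begin with the known result
$$J(a) = \int_{0}^{\infty} - \frac{7}{a^{2} + x^{2}} \, dx = - \frac{7 \pi}{2 a}.$$

Differentiating under the integral sign with respect to $a$,
$$\frac{dJ}{da} = \int_{0}^{\infty} \frac{14 a}{\left(a^{2} + x^{2}\right)^{2}} \, dx = \frac{7 \pi}{2 a^{2}},$$
so $\int_{0}^{\infty} - \frac{7}{\left(a^{2} + x^{2}\right)^{2}} \, dx = - \frac{7 \pi}{4 a^{3}}$.

Setting $a = \frac{7}{2}$:
$$I = - \frac{2 \pi}{49}.$$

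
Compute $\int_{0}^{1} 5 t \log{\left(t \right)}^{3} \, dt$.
$- \frac{15}{8}$

Consider the simpler parametrised integral
$$J(a) = \int_{0}^{1} 5 t^{a} \, dt = \frac{5}{a + 1}.$$

Differentiating under the integral sign brings down a factor of $\ln t$:
$$\frac{dJ}{da} = \int_{0}^{1} 5 t^{a} \log{\left(t \right)} \, dt = - \frac{5}{\left(a + 1\right)^{2}}.$$

Repeating $3$ times in total — each differentiation brings down another $\ln t$ — gives
$$\frac{d^{3}J}{da^{3}} = \int_{0}^{1} 5 t^{a} \log{\left(t \right)}^{3} \, dt = - \frac{30}{\left(a + 1\right)^{4}},$$
and the integrand here is exactly the target integrand, so $I = - \frac{30}{\left(a + 1\right)^{4}}$.

Setting $a = 1$:
$$I = - \frac{15}{8}.$$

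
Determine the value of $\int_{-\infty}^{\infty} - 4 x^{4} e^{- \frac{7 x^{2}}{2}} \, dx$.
$- \frac{12 \sqrt{14} \sqrt{\pi}}{343}$

Start from the elementary integral
$$J(a) = \int_{-\infty}^{\infty} - 4 e^{- a x^{2}} \, dx = - \frac{4 \sqrt{\pi}}{\sqrt{a}}.$$

Differentiating under the integral sign brings down a factor of $(-x^2)$:
$$\frac{dJ}{da} = \int_{-\infty}^{\infty} 4 x^{2} e^{- a x^{2}} \, dx = \frac{2 \sqrt{\pi}}{a^{\frac{3}{2}}}.$$

Repeating twice in total — each differentiation brings down another $(-x^2)$ — gives
$$\frac{d^{2}J}{da^{2}} = \int_{-\infty}^{\infty} - 4 x^{4} e^{- a x^{2}} \, dx = - \frac{3 \sqrt{\pi}}{a^{\frac{5}{2}}},$$
and the integrand here is exactly the target integrand, so $I = - \frac{3 \sqrt{\pi}}{a^{\frac{5}{2}}}$.

Setting $a = \frac{7}{2}$:
$$I = - \frac{12 \sqrt{14} \sqrt{\pi}}{343}.$$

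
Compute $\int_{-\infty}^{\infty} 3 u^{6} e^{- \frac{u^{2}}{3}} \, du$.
$\frac{1215 \sqrt{3} \sqrt{\pi}}{8}$

Begin with the known integral
$$J(a) = \int_{-\infty}^{\infty} 3 e^{- a u^{2}} \, du = \frac{3 \sqrt{\pi}}{\sqrt{a}}.$$

Differentiating under the integral sign brings down a factor of $(-u^2)$:
$$\frac{dJ}{da} = \int_{-\infty}^{\infty} - 3 u^{2} e^{- a u^{2}} \, du = - \frac{3 \sqrt{\pi}}{2 a^{\frac{3}{2}}}.$$

Repeating $3$ times in total — each differentiation brings down another $(-u^2)$ — gives
$$\frac{d^{3}J}{da^{3}} = \int_{-\infty}^{\infty} - 3 u^{6} e^{- a u^{2}} \, du = - \frac{45 \sqrt{\pi}}{8 a^{\frac{7}{2}}},$$
and the integrand here is $(-1)^{3}$ times the target integrand, so $I = (-1)^{3}\,\frac{d^{3}J}{da^{3}} = \frac{45 \sqrt{\pi}}{8 a^{\frac{7}{2}}}$.

Setting $a = \frac{1}{3}$:
$$I = \frac{1215 \sqrt{3} \sqrt{\pi}}{8}.$$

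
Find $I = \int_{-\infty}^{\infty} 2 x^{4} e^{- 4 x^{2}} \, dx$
$\frac{3 \sqrt{\pi}}{64}$

Consider the simpler parametrised integral
$$J(a) = \int_{-\infty}^{\infty} 2 e^{- a x^{2}} \, dx = \frac{2 \sqrt{\pi}}{\sqrt{a}}.$$

Differentiating under the integral sign brings down a factor of $(-x^2)$:
$$\frac{dJ}{da} = \int_{-\infty}^{\infty} - 2 x^{2} e^{- a x^{2}} \, dx = - \frac{\sqrt{\pi}}{a^{\frac{3}{2}}}.$$

Repeating twice in total — each differentiation brings down another $(-x^2)$ — gives
$$\frac{d^{2}J}{da^{2}} = \int_{-\infty}^{\infty} 2 x^{4} e^{- a x^{2}} \, dx = \frac{3 \sqrt{\pi}}{2 a^{\frac{5}{2}}},$$
and the integrand here is exactly the target integrand, so $I = \frac{3 \sqrt{\pi}}{2 a^{\frac{5}{2}}}$.

Setting $a = 4$:
$$I = \frac{3 \sqrt{\pi}}{64}.$$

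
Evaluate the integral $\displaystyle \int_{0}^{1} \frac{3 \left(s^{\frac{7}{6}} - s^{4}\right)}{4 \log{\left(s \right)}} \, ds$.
$\log{\left(\frac{13^{\frac{3}{4}} \sqrt[4]{30}}{30} \right)}$

Consider the one-parameter family: let $I(a) = \int_{0}^{1} \frac{3 \left(- s^{4} + s^{a}\right)}{4 \log{\left(s \right)}} \, ds$.

Since $\dfrac{\partial}{\partial a}\,s^{a} = s^{a} \ln s$, the $\ln s$ in the denominator cancels and
$$\frac{dI}{da} = \int_{0}^{1} \frac{3}{4} s^{a} \, ds = \frac{3}{4} \left[\frac{s^{a+1}}{a+1}\right]_0^1 = \frac{3}{4 \left(a + 1\right)}.$$

Integrating with respect to $a$ gives $I(a) = \frac{3 \log{\left(a + 1 \right)}}{4} - \frac{3 \log{\left(5 \right)}}{4} + C$.

At $a = 4$ the integrand is identically $0$, so $I(4) = 0$. The closed form gives $0$, hence $C = 0$.

Setting $a = \frac{7}{6}$:
$$I = \log{\left(\frac{13^{\frac{3}{4}} \sqrt[4]{30}}{30} \right)}.$$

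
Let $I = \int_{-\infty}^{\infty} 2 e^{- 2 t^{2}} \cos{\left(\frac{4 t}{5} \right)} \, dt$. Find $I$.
$\frac{\sqrt{2} \sqrt{\pi}}{e^{\frac{2}{25}}}$

Define $I(b) = \int_{-\infty}^{\infty} 2 e^{- 2 t^{2}} \cos{\left(b t \right)} \, dt$.

Differentiating under the integral sign,
$$I'(b) = \int_{-\infty}^{\infty} - 2 t e^{- 2 t^{2}} \sin{\left(b t \right)} \, dt.$$

Integrate $\int_{-\infty}^{\infty} t \sin(b t)\, e^{- 2 t^{2}}\, dt$ by parts with $u = \sin(b t)$ and $dv = t\, e^{- 2 t^{2}}\, dt$, giving $v = - \frac{e^{- 2 t^{2}}}{4}$. The boundary term vanishes and
$$\int_{-\infty}^{\infty} t \sin(b t)\, e^{- 2 t^{2}}\, dt = \frac{b}{4} \int_{-\infty}^{\infty} \cos(b t)\, e^{- 2 t^{2}}\, dt,$$
so $I'(b) = - \frac{b}{4}\, I(b)$.

This is a separable first-order ODE; solving with the initial condition $I(0) = \int_{-\infty}^{\infty} 2 e^{- 2 t^{2}}\,dt = \sqrt{2} \sqrt{\pi}$ gives
$$I(b) = \sqrt{2} \sqrt{\pi} e^{- \frac{b^{2}}{8}}.$$

Setting $b = \frac{4}{5}$:
$$I = \frac{\sqrt{2} \sqrt{\pi}}{e^{\frac{2}{25}}}.$$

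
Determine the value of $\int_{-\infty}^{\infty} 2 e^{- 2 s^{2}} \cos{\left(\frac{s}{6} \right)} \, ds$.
$\frac{\sqrt{2} \sqrt{\pi}}{e^{\frac{1}{288}}}$

Define $I(b) = \int_{-\infty}^{\infty} 2 e^{- 2 s^{2}} \cos{\left(b s \right)} \, ds$.

Differentiating under the integral sign,
$$I'(b) = \int_{-\infty}^{\infty} - 2 s e^{- 2 s^{2}} \sin{\left(b s \right)} \, ds.$$

Integrate $\int_{-\infty}^{\infty} s \sin(b s)\, e^{- 2 s^{2}}\, ds$ by parts with $u = \sin(b s)$ and $dv = s\, e^{- 2 s^{2}}\, ds$, giving $v = - \frac{e^{- 2 s^{2}}}{4}$. The boundary term vanishes and
$$\int_{-\infty}^{\infty} s \sin(b s)\, e^{- 2 s^{2}}\, ds = \frac{b}{4} \int_{-\infty}^{\infty} \cos(b s)\, e^{- 2 s^{2}}\, ds,$$
so $I'(b) = - \frac{b}{4}\, I(b)$.

This is a separable first-order ODE; solving with the initial condition $I(0) = \int_{-\infty}^{\infty} 2 e^{- 2 s^{2}}\,ds = \sqrt{2} \sqrt{\pi}$ gives
$$I(b) = \sqrt{2} \sqrt{\pi} e^{- \frac{b^{2}}{8}}.$$

Setting $b = \frac{1}{6}$:
$$I = \frac{\sqrt{2} \sqrt{\pi}}{e^{\frac{1}{288}}}.$$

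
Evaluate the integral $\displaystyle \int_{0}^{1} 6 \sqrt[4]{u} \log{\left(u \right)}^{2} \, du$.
$\frac{768}{125}$

Consider the simpler parametrised integral
$$J(a) = \int_{0}^{1} 6 u^{a} \, du = \frac{6}{a + 1}.$$

Differentiating under the integral sign brings down a factor of $\ln u$:
$$\frac{dJ}{da} = \int_{0}^{1} 6 u^{a} \log{\left(u \right)} \, du = - \frac{6}{\left(a + 1\right)^{2}}.$$

Repeating twice in total — each differentiation brings down another $\ln u$ — gives
$$\frac{d^{2}J}{da^{2}} = \int_{0}^{1} 6 u^{a} \log{\left(u \right)}^{2} \, du = \frac{12}{\left(a + 1\right)^{3}},$$
and the integrand here is exactly the target integrand, so $I = \frac{12}{\left(a + 1\right)^{3}}$.

Setting $a = \frac{1}{4}$:
$$I = \frac{768}{125}.$$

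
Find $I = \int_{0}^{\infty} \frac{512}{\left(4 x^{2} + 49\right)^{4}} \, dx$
$\frac{40 \pi}{823543}$

Recall the elementary integral
$$J(a) = \int_{0}^{\infty} \frac{2}{a^{2} + x^{2}} \, dx = \frac{\pi}{a}.$$

Differentiating under the integral sign with respect to $a$,
$$\frac{dJ}{da} = \int_{0}^{\infty} - \frac{4 a}{\left(a^{2} + x^{2}\right)^{2}} \, dx = - \frac{\pi}{a^{2}},$$
so $\int_{0}^{\infty} \frac{2}{\left(a^{2} + x^{2}\right)^{2}} \, dx = \frac{\pi}{2 a^{3}}$.

Repeating — each differentiation of $1/(x^2+a^2)^j$ produces $-2ja/(x^2+a^2)^{j+1}$ — and dividing through by $-2ja$ at each step yields, after $3$ differentiations in total,
$$\int_{0}^{\infty} \frac{2}{\left(a^{2} + x^{2}\right)^{4}} \, dx = \frac{5 \pi}{16 a^{7}}.$$

Setting $a = \frac{7}{2}$:
$$I = \frac{40 \pi}{823543}.$$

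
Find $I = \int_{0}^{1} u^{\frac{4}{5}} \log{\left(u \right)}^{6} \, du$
$\frac{6250000}{531441}$

Consider the simpler parametrised integral
$$J(a) = \int_{0}^{1} u^{a} \, du = \frac{1}{a + 1}.$$

Differentiating under the integral sign brings down a factor of $\ln u$:
$$\frac{dJ}{da} = \int_{0}^{1} u^{a} \log{\left(u \right)} \, du = - \frac{1}{\left(a + 1\right)^{2}}.$$

Repeating $6$ times in total — each differentiation brings down another $\ln u$ — gives
$$\frac{d^{6}J}{da^{6}} = \int_{0}^{1} u^{a} \log{\left(u \right)}^{6} \, du = \frac{720}{\left(a + 1\right)^{7}},$$
and the integrand here is exactly the target integrand, so $I = \frac{720}{\left(a + 1\right)^{7}}$.

Setting $a = \frac{4}{5}$:
$$I = \frac{6250000}{531441}.$$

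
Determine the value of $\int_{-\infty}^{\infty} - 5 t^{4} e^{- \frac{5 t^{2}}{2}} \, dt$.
$- \frac{3 \sqrt{10} \sqrt{\pi}}{25}$

Consider the simpler parametrised integral
$$J(a) = \int_{-\infty}^{\infty} - 5 e^{- a t^{2}} \, dt = - \frac{5 \sqrt{\pi}}{\sqrt{a}}.$$

Differentiating under the integral sign brings down a factor of $(-t^2)$:
$$\frac{dJ}{da} = \int_{-\infty}^{\infty} 5 t^{2} e^{- a t^{2}} \, dt = \frac{5 \sqrt{\pi}}{2 a^{\frac{3}{2}}}.$$

Repeating twice in total — each differentiation brings down another $(-t^2)$ — gives
$$\frac{d^{2}J}{da^{2}} = \int_{-\infty}^{\infty} - 5 t^{4} e^{- a t^{2}} \, dt = - \frac{15 \sqrt{\pi}}{4 a^{\frac{5}{2}}},$$
and the integrand here is exactly the target integrand, so $I = - \frac{15 \sqrt{\pi}}{4 a^{\frac{5}{2}}}$.

Setting $a = \frac{5}{2}$:
$$I = - \frac{3 \sqrt{10} \sqrt{\pi}}{25}.$$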